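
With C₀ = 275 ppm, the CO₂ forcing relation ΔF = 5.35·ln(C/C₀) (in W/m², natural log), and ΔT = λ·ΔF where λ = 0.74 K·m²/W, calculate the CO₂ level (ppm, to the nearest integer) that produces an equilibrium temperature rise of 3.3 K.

Required forcing: ΔF = ΔT/λ = 3.3/0.74 = 4.4595 W/m².
Then ln(C/275) = ΔF/5.35 = 4.4595/5.35 = 0.83355.
So C = 275 × e^0.83355 = 275 × 2.30147 = 632.90 ppm.

C ≈ 633 ppm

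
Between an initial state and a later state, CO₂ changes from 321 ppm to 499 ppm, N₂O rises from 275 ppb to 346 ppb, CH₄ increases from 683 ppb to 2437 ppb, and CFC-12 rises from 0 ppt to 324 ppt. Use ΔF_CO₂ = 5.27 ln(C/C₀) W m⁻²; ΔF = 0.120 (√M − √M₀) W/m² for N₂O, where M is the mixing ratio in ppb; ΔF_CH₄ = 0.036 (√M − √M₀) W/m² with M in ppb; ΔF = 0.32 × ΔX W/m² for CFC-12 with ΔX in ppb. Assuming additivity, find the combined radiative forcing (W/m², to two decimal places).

ΔF = 3.51 W/m²

CO₂: 5.27 × ln(499/321) = 5.27 × ln(1.55452) = 5.27 × 0.44117 = 2.3250 W/m².
N₂O: 0.120 × (√346 − √275) = 0.120 × (18.6011 − 16.5831) = 0.120 × 2.0180 = 0.2422 W/m².
CH₄: 0.036 × (√2437 − √683) = 0.036 × (49.3660 − 26.1343) = 0.036 × 23.2317 = 0.8363 W/m².
CFC-12: Δ = 324 − 0 = 324 ppt = 0.324 ppb; ΔF = 0.32 × 0.324 = 0.1037 W/m².
Total ΔF = 2.3250 + 0.2422 + 0.8363 + 0.1037 = 3.5072 W/m².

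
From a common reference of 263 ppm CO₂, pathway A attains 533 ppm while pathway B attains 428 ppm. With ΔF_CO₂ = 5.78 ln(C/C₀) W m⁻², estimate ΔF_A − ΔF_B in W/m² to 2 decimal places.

ΔF_A − ΔF_B = 1.27 W/m²

ΔF_A = 5.78 ln(533/263) = 5.78 × 0.70637 = 4.0828 W/m².
ΔF_B = 5.78 ln(428/263) = 5.78 × 0.48697 = 2.8147 W/m².
Difference: 4.0828 − 2.8147 = 1.2681 W/m².
(Equivalently, ΔF_A − ΔF_B = 5.78 ln(533/428) = 5.78 × 0.21940 = 1.2681 W/m².)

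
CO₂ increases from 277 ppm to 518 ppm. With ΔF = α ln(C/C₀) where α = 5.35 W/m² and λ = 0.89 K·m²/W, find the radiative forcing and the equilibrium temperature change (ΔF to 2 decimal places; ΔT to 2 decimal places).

ΔF = 3.35 W/m²; ΔT = 2.98 K

CO₂: 5.35 × ln(518/277) = 5.35 × ln(1.87004) = 5.35 × 0.62596 = 3.3489 W/m².
ΔT = λ ΔF = 0.89 × 3.35 = 2.9815 K.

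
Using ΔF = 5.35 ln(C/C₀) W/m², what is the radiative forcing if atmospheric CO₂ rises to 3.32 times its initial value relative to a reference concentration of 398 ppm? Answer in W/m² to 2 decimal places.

ΔF = 6.42 W/m²

Because the forcing depends only on the ratio C/C₀, the initial concentration does not enter.
ΔF = 5.35 × ln(3.32) = 5.35 × 1.19996 = 6.4198 W/m².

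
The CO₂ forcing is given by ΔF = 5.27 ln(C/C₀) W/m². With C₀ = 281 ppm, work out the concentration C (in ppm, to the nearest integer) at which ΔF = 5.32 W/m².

C ≈ 771 ppm

Set 5.27 ln(C/281) = 5.32, so ln(C/281) = 5.32/5.27 = 1.00949.
Then C/281 = e^1.00949 = 2.74420, giving C = 281 × 2.74420 = 771.12 ppm.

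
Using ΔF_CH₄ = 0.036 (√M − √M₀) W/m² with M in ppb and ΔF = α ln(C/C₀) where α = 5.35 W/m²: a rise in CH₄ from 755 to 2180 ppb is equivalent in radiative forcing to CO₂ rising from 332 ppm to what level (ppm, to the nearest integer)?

C ≈ 378 ppm

CH₄ forcing: 0.036 × (√2180 − √755) = 0.036 × (46.6905 − 27.4773) = 0.036 × 19.2132 = 0.69168 W/m².
Set 5.35 ln(C/332) = 0.69168: ln(C/332) = 0.69168/5.35 = 0.12929, so C = 332 × e^0.12929 = 332 × 1.13802 = 377.82 ppm.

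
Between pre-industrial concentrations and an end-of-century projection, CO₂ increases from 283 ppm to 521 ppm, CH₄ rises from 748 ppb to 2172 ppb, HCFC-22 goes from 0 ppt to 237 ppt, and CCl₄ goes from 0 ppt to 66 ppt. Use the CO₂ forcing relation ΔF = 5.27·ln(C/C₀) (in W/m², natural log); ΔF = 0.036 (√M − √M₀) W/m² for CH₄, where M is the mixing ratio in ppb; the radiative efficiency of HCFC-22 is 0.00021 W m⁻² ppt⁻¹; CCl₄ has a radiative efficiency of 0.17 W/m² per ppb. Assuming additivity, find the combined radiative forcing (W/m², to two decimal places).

ΔF = 3.97 W/m²

CO₂: 5.27 × ln(521/283) = 5.27 × ln(1.84099) = 5.27 × 0.61030 = 3.2163 W/m².
CH₄: 0.036 × (√2172 − √748) = 0.036 × (46.6047 − 27.3496) = 0.036 × 19.2551 = 0.6932 W/m².
HCFC-22: ΔF = 0.00021 × (237 − 0) = 0.00021 × 237 = 0.0498 W/m².
CCl₄: Δ = 66 − 0 = 66 ppt = 0.066 ppb; ΔF = 0.17 × 0.066 = 0.0112 W/m².
Total ΔF = 3.2163 + 0.6932 + 0.0498 + 0.0112 = 3.9705 W/m².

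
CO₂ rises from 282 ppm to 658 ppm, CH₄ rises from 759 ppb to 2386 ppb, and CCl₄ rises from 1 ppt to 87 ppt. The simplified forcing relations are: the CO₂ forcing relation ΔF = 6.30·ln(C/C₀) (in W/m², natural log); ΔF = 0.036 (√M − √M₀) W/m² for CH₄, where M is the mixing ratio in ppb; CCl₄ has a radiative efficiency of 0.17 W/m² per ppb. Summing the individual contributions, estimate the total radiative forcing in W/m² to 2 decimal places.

ΔF = 6.12 W/m²

CO₂: 6.30 × ln(658/282) = 6.30 × ln(2.33333) = 6.30 × 0.84730 = 5.3380 W/m².
CH₄: 0.036 × (√2386 − √759) = 0.036 × (48.8467 − 27.5500) = 0.036 × 21.2967 = 0.7667 W/m².
CCl₄: Δ = 87 − 1 = 86 ppt = 0.086 ppb; ΔF = 0.17 × 0.086 = 0.0146 W/m².
Total ΔF = 5.3380 + 0.7667 + 0.0146 = 6.1193 W/m².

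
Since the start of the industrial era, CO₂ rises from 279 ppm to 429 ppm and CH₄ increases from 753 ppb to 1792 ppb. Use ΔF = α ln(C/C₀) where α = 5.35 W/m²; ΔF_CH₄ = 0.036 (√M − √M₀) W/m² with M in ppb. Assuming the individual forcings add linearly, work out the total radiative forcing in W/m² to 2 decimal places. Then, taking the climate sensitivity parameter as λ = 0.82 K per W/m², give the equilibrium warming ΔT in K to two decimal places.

CO₂: 5.35 × ln(429/279) = 5.35 × ln(1.53763) = 5.35 × 0.43024 = 2.3018 W/m².
CH₄: 0.036 × (√1792 − √753) = 0.036 × (42.3320 − 27.4408) = 0.036 × 14.8912 = 0.5361 W/m².
Total ΔF = 2.3018 + 0.5361 = 2.8379 W/m².
ΔT = λ ΔF = 0.82 × 2.84 = 2.3288 K.

ΔF = 2.84 W/m²; ΔT = 2.33 K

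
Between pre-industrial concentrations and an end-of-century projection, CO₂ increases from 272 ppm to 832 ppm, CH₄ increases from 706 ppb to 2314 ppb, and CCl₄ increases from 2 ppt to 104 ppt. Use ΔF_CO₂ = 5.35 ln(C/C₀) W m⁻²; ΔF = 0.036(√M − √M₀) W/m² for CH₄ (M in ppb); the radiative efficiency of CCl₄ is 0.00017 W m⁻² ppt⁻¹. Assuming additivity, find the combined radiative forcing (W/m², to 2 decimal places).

ΔF = 6.77 W/m²

CO₂: 5.35 × ln(832/272) = 5.35 × ln(3.05882) = 5.35 × 1.11803 = 5.9815 W/m².
CH₄: 0.036 × (√2314 − √706) = 0.036 × (48.1041 − 26.5707) = 0.036 × 21.5334 = 0.7752 W/m².
CCl₄: ΔF = 0.00017 × (104 − 2) = 0.00017 × 102 = 0.0173 W/m².
Total ΔF = 5.9815 + 0.7752 + 0.0173 = 6.7740 W/m².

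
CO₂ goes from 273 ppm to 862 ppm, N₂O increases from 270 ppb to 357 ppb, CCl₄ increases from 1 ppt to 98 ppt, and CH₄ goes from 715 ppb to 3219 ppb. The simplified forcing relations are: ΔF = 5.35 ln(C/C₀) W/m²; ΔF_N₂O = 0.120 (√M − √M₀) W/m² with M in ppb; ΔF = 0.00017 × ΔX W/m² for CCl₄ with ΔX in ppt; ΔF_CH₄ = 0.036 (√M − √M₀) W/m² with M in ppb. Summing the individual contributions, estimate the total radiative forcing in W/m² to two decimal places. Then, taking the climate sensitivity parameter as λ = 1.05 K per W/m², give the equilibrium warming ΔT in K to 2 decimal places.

ΔF = 7.54 W/m²; ΔT = 7.92 K

CO₂: 5.35 × ln(862/273) = 5.35 × ln(3.15751) = 5.35 × 1.14978 = 6.1513 W/m².
N₂O: 0.120 × (√357 − √270) = 0.120 × (18.8944 − 16.4317) = 0.120 × 2.4627 = 0.2955 W/m².
CCl₄: ΔF = 0.00017 × (98 − 1) = 0.00017 × 97 = 0.0165 W/m².
CH₄: 0.036 × (√3219 − √715) = 0.036 × (56.7362 − 26.7395) = 0.036 × 29.9967 = 1.0799 W/m².
Total ΔF = 6.1513 + 0.2955 + 0.0165 + 1.0799 = 7.5432 W/m².
ΔT = λ ΔF = 1.05 × 7.54 = 7.9170 K.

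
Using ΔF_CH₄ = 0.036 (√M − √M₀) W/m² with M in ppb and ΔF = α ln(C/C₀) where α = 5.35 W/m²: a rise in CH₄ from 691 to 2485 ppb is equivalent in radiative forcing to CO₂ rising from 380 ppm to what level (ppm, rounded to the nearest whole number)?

CH₄ forcing: 0.036 × (√2485 − √691) = 0.036 × (49.8498 − 26.2869) = 0.036 × 23.5629 = 0.84826 W/m².
Set 5.35 ln(C/380) = 0.84826: ln(C/380) = 0.84826/5.35 = 0.15855, so C = 380 × e^0.15855 = 380 × 1.17181 = 445.29 ppm.

C ≈ 445 ppm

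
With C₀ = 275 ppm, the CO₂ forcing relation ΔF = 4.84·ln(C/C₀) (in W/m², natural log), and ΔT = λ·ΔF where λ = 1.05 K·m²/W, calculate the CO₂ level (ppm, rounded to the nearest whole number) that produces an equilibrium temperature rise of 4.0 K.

Required forcing: ΔF = ΔT/λ = 4.0/1.05 = 3.8095 W/m².
Then ln(C/275) = ΔF/4.84 = 3.8095/4.84 = 0.78709.
So C = 275 × e^0.78709 = 275 × 2.19699 = 604.17 ppm.

C ≈ 604 ppm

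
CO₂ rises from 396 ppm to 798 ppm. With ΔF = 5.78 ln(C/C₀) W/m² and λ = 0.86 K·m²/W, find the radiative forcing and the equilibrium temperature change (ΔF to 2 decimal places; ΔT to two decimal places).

ΔF = 4.05 W/m²; ΔT = 3.48 K

CO₂: 5.78 × ln(798/396) = 5.78 × ln(2.01515) = 5.78 × 0.70069 = 4.0500 W/m².
ΔT = λ ΔF = 0.86 × 4.05 = 3.4830 K.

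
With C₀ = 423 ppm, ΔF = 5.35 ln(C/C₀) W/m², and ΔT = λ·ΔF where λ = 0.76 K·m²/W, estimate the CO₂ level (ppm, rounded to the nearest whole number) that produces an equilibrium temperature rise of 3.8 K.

Required forcing: ΔF = ΔT/λ = 3.8/0.76 = 5.0000 W/m².
Then ln(C/423) = ΔF/5.35 = 5.0000/5.35 = 0.93458.
So C = 423 × e^0.93458 = 423 × 2.54614 = 1077.02 ppm.

C ≈ 1077 ppm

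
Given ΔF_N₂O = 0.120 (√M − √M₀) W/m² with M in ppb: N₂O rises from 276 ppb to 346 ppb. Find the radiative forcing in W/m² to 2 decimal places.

ΔF = 0.24 W/m²

N₂O: 0.120 × (√346 − √276) = 0.120 × (18.6011 − 16.6132) = 0.120 × 1.9879 = 0.2385 W/m².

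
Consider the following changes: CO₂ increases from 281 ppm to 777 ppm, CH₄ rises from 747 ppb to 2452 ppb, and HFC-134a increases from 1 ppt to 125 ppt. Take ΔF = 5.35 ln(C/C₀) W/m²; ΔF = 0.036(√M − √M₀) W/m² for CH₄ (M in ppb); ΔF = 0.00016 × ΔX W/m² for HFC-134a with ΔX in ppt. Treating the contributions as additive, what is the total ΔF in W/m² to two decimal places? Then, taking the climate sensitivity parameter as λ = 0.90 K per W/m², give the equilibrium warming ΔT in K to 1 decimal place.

CO₂: 5.35 × ln(777/281) = 5.35 × ln(2.76512) = 5.35 × 1.01708 = 5.4414 W/m².
CH₄: 0.036 × (√2452 − √747) = 0.036 × (49.5177 − 27.3313) = 0.036 × 22.1864 = 0.7987 W/m².
HFC-134a: ΔF = 0.00016 × (125 − 1) = 0.00016 × 124 = 0.0198 W/m².
Total ΔF = 5.4414 + 0.7987 + 0.0198 = 6.2599 W/m².
ΔT = λ ΔF = 0.90 × 6.26 = 5.6340 K.

ΔF = 6.26 W/m²; ΔT = 5.6 K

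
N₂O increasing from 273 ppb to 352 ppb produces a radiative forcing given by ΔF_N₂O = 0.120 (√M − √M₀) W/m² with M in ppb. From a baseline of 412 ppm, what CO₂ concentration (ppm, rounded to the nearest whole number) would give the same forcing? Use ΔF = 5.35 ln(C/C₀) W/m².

N₂O forcing: 0.120 × (√352 − √273) = 0.120 × (18.7617 − 16.5227) = 0.120 × 2.2390 = 0.26868 W/m².
Set 5.35 ln(C/412) = 0.26868: ln(C/412) = 0.26868/5.35 = 0.05022, so C = 412 × e^0.05022 = 412 × 1.05150 = 433.22 ppm.

C ≈ 433 ppm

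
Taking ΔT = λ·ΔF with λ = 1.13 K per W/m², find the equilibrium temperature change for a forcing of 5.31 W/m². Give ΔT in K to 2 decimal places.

ΔT = λ ΔF = 1.13 × 5.31 = 6.0003 K.

ΔT = 6.00 K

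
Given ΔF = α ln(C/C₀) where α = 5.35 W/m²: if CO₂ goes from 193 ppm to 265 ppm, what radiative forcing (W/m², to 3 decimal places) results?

CO₂: 5.35 × ln(265/193) = 5.35 × ln(1.37306) = 5.35 × 0.31704 = 1.6962 W/m².

ΔF = 1.696 W/m²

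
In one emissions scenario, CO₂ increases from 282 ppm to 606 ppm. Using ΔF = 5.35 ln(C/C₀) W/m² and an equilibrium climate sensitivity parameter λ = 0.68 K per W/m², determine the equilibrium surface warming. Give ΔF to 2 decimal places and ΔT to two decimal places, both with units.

ΔF = 4.09 W/m²; ΔT = 2.78 K

CO₂: 5.35 × ln(606/282) = 5.35 × ln(2.14894) = 5.35 × 0.76497 = 4.0926 W/m².
ΔT = λ ΔF = 0.68 × 4.09 = 2.7812 K.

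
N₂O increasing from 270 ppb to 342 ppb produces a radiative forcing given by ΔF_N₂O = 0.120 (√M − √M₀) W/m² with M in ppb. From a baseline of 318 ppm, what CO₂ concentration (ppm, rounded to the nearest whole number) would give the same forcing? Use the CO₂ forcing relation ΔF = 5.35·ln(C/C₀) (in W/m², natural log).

C ≈ 333 ppm

N₂O forcing: 0.120 × (√342 − √270) = 0.120 × (18.4932 − 16.4317) = 0.120 × 2.0615 = 0.24738 W/m².
Set 5.35 ln(C/318) = 0.24738: ln(C/318) = 0.24738/5.35 = 0.04624, so C = 318 × e^0.04624 = 318 × 1.04733 = 333.05 ppm.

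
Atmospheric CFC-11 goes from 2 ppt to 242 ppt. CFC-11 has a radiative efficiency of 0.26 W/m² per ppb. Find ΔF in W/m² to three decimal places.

CFC-11: Δ = 242 − 2 = 240 ppt = 0.240 ppb; ΔF = 0.26 × 0.240 = 0.0624 W/m².

ΔF = 0.062 W/m²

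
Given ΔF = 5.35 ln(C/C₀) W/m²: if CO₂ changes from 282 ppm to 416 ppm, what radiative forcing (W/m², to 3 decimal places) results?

ΔF = 2.080 W/m²

CO₂ absorption bands are partially saturated, so forcing scales with the logarithm of the concentration ratio.
CO₂: 5.35 × ln(416/282) = 5.35 × ln(1.47518) = 5.35 × 0.38878 = 2.0800 W/m².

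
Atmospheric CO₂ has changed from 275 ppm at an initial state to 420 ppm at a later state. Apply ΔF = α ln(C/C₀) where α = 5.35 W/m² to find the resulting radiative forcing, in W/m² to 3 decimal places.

CO₂ absorption bands are partially saturated, so forcing scales with the logarithm of the concentration ratio.
CO₂: 5.35 × ln(420/275) = 5.35 × ln(1.52727) = 5.35 × 0.42348 = 2.2656 W/m².

ΔF = 2.266 W/m²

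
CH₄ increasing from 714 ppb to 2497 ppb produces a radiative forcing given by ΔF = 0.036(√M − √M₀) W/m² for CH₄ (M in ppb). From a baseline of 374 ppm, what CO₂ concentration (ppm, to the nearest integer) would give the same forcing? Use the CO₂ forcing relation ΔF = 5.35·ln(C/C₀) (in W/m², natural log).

C ≈ 437 ppm

CH₄ forcing: 0.036 × (√2497 − √714) = 0.036 × (49.9700 − 26.7208) = 0.036 × 23.2492 = 0.83697 W/m².
Set 5.35 ln(C/374) = 0.83697: ln(C/374) = 0.83697/5.35 = 0.15644, so C = 374 × e^0.15644 = 374 × 1.16934 = 437.33 ppm.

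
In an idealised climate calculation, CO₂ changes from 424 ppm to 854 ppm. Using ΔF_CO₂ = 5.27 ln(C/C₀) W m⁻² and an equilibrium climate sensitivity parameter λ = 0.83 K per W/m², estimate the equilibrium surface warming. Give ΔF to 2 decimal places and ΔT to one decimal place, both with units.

CO₂: 5.27 × ln(854/424) = 5.27 × ln(2.01415) = 5.27 × 0.70020 = 3.6901 W/m².
ΔT = λ ΔF = 0.83 × 3.69 = 3.0627 K.

ΔF = 3.69 W/m²; ΔT = 3.1 K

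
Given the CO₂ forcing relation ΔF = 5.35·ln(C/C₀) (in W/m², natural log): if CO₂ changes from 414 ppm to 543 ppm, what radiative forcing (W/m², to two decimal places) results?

CO₂ absorption bands are partially saturated, so forcing scales with the logarithm of the concentration ratio.
CO₂: 5.35 × ln(543/414) = 5.35 × ln(1.31159) = 5.35 × 0.27124 = 1.4511 W/m².

ΔF = 1.45 W/m²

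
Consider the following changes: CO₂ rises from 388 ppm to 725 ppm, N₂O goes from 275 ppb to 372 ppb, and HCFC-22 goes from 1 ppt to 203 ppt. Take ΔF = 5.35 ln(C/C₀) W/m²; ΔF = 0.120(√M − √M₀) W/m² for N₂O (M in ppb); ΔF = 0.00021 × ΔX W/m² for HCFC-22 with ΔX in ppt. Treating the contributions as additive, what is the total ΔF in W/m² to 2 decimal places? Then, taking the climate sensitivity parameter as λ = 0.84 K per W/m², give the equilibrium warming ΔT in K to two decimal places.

ΔF = 3.71 W/m²; ΔT = 3.12 K

CO₂: 5.35 × ln(725/388) = 5.35 × ln(1.86856) = 5.35 × 0.62517 = 3.3447 W/m².
N₂O: 0.120 × (√372 − √275) = 0.120 × (19.2873 − 16.5831) = 0.120 × 2.7042 = 0.3245 W/m².
HCFC-22: ΔF = 0.00021 × (203 − 1) = 0.00021 × 202 = 0.0424 W/m².
Total ΔF = 3.3447 + 0.3245 + 0.0424 = 3.7116 W/m².
ΔT = λ ΔF = 0.84 × 3.71 = 3.1164 K.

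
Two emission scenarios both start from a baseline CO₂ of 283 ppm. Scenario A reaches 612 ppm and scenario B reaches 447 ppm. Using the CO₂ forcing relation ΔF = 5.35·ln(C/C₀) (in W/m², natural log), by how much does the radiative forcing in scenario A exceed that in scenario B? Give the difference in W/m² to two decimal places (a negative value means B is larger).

ΔF_A − ΔF_B = 1.68 W/m²

ΔF_A = 5.35 ln(612/283) = 5.35 × 0.77129 = 4.1264 W/m².
ΔF_B = 5.35 ln(447/283) = 5.35 × 0.45711 = 2.4455 W/m².
Difference: 4.1264 − 2.4455 = 1.6809 W/m².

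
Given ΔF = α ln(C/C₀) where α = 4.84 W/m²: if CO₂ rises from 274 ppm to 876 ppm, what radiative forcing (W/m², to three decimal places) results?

ΔF = 5.625 W/m²

CO₂ absorption bands are partially saturated, so forcing scales with the logarithm of the concentration ratio.
CO₂: 4.84 × ln(876/274) = 4.84 × ln(3.19708) = 4.84 × 1.16224 = 5.6252 W/m².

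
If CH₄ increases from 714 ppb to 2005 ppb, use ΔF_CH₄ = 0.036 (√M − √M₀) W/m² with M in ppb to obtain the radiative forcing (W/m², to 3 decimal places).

ΔF = 0.650 W/m²

CH₄: 0.036 × (√2005 − √714) = 0.036 × (44.7772 − 26.7208) = 0.036 × 18.0564 = 0.6500 W/m².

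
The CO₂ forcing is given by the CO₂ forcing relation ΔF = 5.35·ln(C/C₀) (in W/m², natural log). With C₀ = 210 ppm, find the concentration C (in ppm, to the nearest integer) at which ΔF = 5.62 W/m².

Set 5.35 ln(C/210) = 5.62, so ln(C/210) = 5.62/5.35 = 1.05047.
Then C/210 = e^1.05047 = 2.85899, giving C = 210 × 2.85899 = 600.39 ppm.

C ≈ 600 ppm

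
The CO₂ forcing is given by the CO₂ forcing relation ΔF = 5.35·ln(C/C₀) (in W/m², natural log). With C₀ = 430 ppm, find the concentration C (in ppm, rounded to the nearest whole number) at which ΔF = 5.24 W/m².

C ≈ 1145 ppm

Set 5.35 ln(C/430) = 5.24, so ln(C/430) = 5.24/5.35 = 0.97944.
Then C/430 = e^0.97944 = 2.66296, giving C = 430 × 2.66296 = 1145.07 ppm.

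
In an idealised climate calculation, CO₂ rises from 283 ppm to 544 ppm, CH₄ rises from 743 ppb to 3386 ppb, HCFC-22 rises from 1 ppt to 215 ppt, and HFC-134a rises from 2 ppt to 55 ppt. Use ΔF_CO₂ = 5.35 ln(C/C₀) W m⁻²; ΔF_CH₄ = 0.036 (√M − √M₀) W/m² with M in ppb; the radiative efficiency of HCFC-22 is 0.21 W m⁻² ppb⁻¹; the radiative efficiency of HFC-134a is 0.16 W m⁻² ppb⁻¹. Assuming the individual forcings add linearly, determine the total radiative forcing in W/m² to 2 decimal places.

ΔF = 4.66 W/m²

CO₂: 5.35 × ln(544/283) = 5.35 × ln(1.92226) = 5.35 × 0.65350 = 3.4962 W/m².
CH₄: 0.036 × (√3386 − √743) = 0.036 × (58.1893 − 27.2580) = 0.036 × 30.9313 = 1.1135 W/m².
HCFC-22: Δ = 215 − 1 = 214 ppt = 0.214 ppb; ΔF = 0.21 × 0.214 = 0.0449 W/m².
HFC-134a: Δ = 55 − 2 = 53 ppt = 0.053 ppb; ΔF = 0.16 × 0.053 = 0.0085 W/m².
Total ΔF = 3.4962 + 1.1135 + 0.0449 + 0.0085 = 4.6631 W/m².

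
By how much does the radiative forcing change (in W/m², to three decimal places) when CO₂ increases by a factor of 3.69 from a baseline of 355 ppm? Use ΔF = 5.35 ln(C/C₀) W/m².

Because the forcing depends only on the ratio C/C₀, the initial concentration does not enter.
ΔF = 5.35 × ln(3.69) = 5.35 × 1.30563 = 6.9851 W/m².

ΔF = 6.985 W/m²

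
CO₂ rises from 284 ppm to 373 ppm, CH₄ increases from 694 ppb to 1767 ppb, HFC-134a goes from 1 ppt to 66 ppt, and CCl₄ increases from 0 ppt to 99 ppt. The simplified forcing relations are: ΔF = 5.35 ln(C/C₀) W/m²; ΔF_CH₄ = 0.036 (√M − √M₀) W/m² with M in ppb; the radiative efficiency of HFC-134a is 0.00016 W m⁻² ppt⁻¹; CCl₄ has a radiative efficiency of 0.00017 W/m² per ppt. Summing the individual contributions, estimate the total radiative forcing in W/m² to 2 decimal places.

ΔF = 2.05 W/m²

CO₂: 5.35 × ln(373/284) = 5.35 × ln(1.31338) = 5.35 × 0.27260 = 1.4584 W/m².
CH₄: 0.036 × (√1767 − √694) = 0.036 × (42.0357 − 26.3439) = 0.036 × 15.6918 = 0.5649 W/m².
HFC-134a: ΔF = 0.00016 × (66 − 1) = 0.00016 × 65 = 0.0104 W/m².
CCl₄: ΔF = 0.00017 × (99 − 0) = 0.00017 × 99 = 0.0168 W/m².
Total ΔF = 1.4584 + 0.5649 + 0.0104 + 0.0168 = 2.0505 W/m².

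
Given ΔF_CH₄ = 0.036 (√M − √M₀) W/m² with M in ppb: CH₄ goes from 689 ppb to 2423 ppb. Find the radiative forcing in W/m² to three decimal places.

ΔF = 0.827 W/m²

CH₄: 0.036 × (√2423 − √689) = 0.036 × (49.2240 − 26.2488) = 0.036 × 22.9752 = 0.8271 W/m².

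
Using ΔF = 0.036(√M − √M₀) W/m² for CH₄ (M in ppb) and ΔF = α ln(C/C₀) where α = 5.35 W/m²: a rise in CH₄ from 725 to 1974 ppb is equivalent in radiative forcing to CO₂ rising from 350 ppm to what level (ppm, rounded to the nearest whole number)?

CH₄ forcing: 0.036 × (√1974 − √725) = 0.036 × (44.4297 − 26.9258) = 0.036 × 17.5039 = 0.63014 W/m².
Set 5.35 ln(C/350) = 0.63014: ln(C/350) = 0.63014/5.35 = 0.11778, so C = 350 × e^0.11778 = 350 × 1.12500 = 393.75 ppm.

C ≈ 394 ppm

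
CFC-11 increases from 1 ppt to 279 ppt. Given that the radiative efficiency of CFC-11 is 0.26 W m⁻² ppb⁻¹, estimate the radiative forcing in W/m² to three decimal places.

ΔF = 0.072 W/m²

CFC-11: Δ = 279 − 1 = 278 ppt = 0.278 ppb; ΔF = 0.26 × 0.278 = 0.0723 W/m².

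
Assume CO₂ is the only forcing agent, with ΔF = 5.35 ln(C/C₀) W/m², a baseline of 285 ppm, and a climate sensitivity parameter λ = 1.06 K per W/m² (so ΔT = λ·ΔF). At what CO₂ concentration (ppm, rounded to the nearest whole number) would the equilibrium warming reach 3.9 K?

C ≈ 567 ppm

Required forcing: ΔF = ΔT/λ = 3.9/1.06 = 3.6792 W/m².
Then ln(C/285) = ΔF/5.35 = 3.6792/5.35 = 0.68770.
So C = 285 × e^0.68770 = 285 × 1.98914 = 566.90 ppm.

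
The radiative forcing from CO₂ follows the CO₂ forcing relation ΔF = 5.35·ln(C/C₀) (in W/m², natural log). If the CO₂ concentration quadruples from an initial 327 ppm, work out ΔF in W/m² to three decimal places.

ΔF = 5.35 × ln(4) = 5.35 × 1.38629 = 7.4167 W/m².

ΔF = 7.417 W/m²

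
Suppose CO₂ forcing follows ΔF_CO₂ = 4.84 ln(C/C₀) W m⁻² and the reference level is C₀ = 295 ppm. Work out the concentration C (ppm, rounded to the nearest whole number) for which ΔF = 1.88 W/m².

C ≈ 435 ppm

Set 4.84 ln(C/295) = 1.88, so ln(C/295) = 1.88/4.84 = 0.38843.
Then C/295 = e^0.38843 = 1.47466, giving C = 295 × 1.47466 = 435.02 ppm.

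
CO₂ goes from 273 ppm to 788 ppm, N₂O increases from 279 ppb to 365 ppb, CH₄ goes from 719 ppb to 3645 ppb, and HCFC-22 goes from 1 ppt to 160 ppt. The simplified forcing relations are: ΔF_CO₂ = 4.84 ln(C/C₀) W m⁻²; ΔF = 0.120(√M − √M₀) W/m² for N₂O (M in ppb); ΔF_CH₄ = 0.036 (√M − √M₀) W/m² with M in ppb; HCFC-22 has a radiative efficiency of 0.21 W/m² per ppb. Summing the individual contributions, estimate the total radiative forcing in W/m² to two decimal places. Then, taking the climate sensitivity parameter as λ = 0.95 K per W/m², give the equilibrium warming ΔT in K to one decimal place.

ΔF = 6.66 W/m²; ΔT = 6.3 K

CO₂: 4.84 × ln(788/273) = 4.84 × ln(2.88645) = 4.84 × 1.06003 = 5.1305 W/m².
N₂O: 0.120 × (√365 − √279) = 0.120 × (19.1050 − 16.7033) = 0.120 × 2.4017 = 0.2882 W/m².
CH₄: 0.036 × (√3645 − √719) = 0.036 × (60.3738 − 26.8142) = 0.036 × 33.5596 = 1.2081 W/m².
HCFC-22: Δ = 160 − 1 = 159 ppt = 0.159 ppb; ΔF = 0.21 × 0.159 = 0.0334 W/m².
Total ΔF = 5.1305 + 0.2882 + 1.2081 + 0.0334 = 6.6602 W/m².
ΔT = λ ΔF = 0.95 × 6.66 = 6.3270 K.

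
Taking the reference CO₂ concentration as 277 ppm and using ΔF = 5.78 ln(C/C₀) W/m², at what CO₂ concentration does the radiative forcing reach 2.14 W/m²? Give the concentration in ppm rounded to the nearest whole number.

C ≈ 401 ppm

Set 5.78 ln(C/277) = 2.14, so ln(C/277) = 2.14/5.78 = 0.37024.
Then C/277 = e^0.37024 = 1.44808, giving C = 277 × 1.44808 = 401.12 ppm.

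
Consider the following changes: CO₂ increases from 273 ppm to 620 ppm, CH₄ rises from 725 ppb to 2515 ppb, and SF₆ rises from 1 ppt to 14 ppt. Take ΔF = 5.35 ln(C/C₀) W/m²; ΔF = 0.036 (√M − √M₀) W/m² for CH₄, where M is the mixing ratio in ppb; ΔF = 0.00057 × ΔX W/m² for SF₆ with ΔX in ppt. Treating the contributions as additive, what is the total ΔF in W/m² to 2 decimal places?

CO₂: 5.35 × ln(620/273) = 5.35 × ln(2.27106) = 5.35 × 0.82025 = 4.3883 W/m².
CH₄: 0.036 × (√2515 − √725) = 0.036 × (50.1498 − 26.9258) = 0.036 × 23.2240 = 0.8361 W/m².
SF₆: ΔF = 0.00057 × (14 − 1) = 0.00057 × 13 = 0.0074 W/m².
Total ΔF = 4.3883 + 0.8361 + 0.0074 = 5.2318 W/m².

ΔF = 5.23 W/m²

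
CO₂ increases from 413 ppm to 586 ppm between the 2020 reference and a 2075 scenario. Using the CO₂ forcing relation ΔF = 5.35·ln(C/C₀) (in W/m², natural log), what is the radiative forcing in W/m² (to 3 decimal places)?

ΔF = 1.872 W/m²

CO₂ absorption bands are partially saturated, so forcing scales with the logarithm of the concentration ratio.
CO₂: 5.35 × ln(586/413) = 5.35 × ln(1.41889) = 5.35 × 0.34987 = 1.8718 W/m².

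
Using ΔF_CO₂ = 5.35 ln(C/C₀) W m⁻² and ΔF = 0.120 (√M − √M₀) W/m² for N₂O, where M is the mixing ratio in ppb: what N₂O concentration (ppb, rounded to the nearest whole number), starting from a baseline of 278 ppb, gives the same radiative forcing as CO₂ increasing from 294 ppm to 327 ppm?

M ≈ 459 ppb

CO₂ forcing: 5.35 × ln(327/294) = 5.35 × 0.106380 = 0.56913 W/m².
Set 0.120(√M − √278) = 0.56913: √M = 0.56913/0.120 + √278 = 4.7428 + 16.6733 = 21.4161.
M = (21.4161)² = 458.65 ppb.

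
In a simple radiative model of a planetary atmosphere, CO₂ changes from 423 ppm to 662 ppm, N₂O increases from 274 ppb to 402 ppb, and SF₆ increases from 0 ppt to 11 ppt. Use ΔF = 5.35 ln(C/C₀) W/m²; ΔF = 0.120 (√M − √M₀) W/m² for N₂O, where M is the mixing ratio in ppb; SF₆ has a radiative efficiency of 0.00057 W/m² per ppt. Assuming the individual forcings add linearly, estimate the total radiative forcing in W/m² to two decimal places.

ΔF = 2.82 W/m²

CO₂: 5.35 × ln(662/423) = 5.35 × ln(1.56501) = 5.35 × 0.44789 = 2.3962 W/m².
N₂O: 0.120 × (√402 − √274) = 0.120 × (20.0499 − 16.5529) = 0.120 × 3.4970 = 0.4196 W/m².
SF₆: ΔF = 0.00057 × (11 − 0) = 0.00057 × 11 = 0.0063 W/m².
Total ΔF = 2.3962 + 0.4196 + 0.0063 = 2.8221 W/m².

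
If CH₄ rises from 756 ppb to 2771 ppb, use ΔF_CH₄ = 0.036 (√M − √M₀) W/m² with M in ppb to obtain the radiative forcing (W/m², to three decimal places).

ΔF = 0.905 W/m²

CH₄: 0.036 × (√2771 − √756) = 0.036 × (52.6403 − 27.4955) = 0.036 × 25.1448 = 0.9052 W/m².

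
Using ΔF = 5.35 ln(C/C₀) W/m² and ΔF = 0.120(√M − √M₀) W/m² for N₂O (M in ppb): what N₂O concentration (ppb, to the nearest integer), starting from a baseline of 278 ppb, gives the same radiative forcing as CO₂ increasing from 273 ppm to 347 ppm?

M ≈ 749 ppb

CO₂ forcing: 5.35 × ln(347/273) = 5.35 × 0.239853 = 1.28321 W/m².
Set 0.120(√M − √278) = 1.28321: √M = 1.28321/0.120 + √278 = 10.6934 + 16.6733 = 27.3667.
M = (27.3667)² = 748.94 ppb.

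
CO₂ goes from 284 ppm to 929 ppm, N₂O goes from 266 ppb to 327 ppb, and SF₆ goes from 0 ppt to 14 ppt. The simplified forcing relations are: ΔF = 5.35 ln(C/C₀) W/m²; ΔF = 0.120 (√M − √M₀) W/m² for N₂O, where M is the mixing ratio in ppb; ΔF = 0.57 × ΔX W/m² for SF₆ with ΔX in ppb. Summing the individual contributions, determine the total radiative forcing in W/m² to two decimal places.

ΔF = 6.56 W/m²

CO₂: 5.35 × ln(929/284) = 5.35 × ln(3.27113) = 5.35 × 1.18514 = 6.3405 W/m².
N₂O: 0.120 × (√327 − √266) = 0.120 × (18.0831 − 16.3095) = 0.120 × 1.7736 = 0.2128 W/m².
SF₆: Δ = 14 − 0 = 14 ppt = 0.014 ppb; ΔF = 0.57 × 0.014 = 0.0080 W/m².
Total ΔF = 6.3405 + 0.2128 + 0.0080 = 6.5613 W/m².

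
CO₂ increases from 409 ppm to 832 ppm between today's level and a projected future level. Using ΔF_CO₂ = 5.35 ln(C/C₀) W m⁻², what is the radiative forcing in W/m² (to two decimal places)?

CO₂ absorption bands are partially saturated, so forcing scales with the logarithm of the concentration ratio.
CO₂: 5.35 × ln(832/409) = 5.35 × ln(2.03423) = 5.35 × 0.71012 = 3.7991 W/m².

ΔF = 3.80 W/m²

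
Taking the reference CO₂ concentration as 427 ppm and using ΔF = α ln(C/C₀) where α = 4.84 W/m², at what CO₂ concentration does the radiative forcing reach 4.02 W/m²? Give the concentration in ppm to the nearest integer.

C ≈ 980 ppm

Set 4.84 ln(C/427) = 4.02, so ln(C/427) = 4.02/4.84 = 0.83058.
Then C/427 = e^0.83058 = 2.29465, giving C = 427 × 2.29465 = 979.82 ppm.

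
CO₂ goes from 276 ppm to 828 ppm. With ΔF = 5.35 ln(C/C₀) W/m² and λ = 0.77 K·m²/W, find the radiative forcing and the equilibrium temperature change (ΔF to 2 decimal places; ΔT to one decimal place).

CO₂: 5.35 × ln(828/276) = 5.35 × ln(3.00000) = 5.35 × 1.09861 = 5.8776 W/m².
ΔT = λ ΔF = 0.77 × 5.88 = 4.5276 K.

ΔF = 5.88 W/m²; ΔT = 4.5 K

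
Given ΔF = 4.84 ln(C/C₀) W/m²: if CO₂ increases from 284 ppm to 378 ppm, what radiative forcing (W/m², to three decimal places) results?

ΔF = 1.384 W/m²

CO₂: 4.84 × ln(378/284) = 4.84 × ln(1.33099) = 4.84 × 0.28592 = 1.3839 W/m².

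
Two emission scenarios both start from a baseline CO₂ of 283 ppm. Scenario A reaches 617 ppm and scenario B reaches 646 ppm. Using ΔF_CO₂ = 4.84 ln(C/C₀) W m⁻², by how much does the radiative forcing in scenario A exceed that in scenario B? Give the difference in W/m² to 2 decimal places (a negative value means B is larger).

ΔF_A − ΔF_B = -0.22 W/m²

ΔF_A = 4.84 ln(617/283) = 4.84 × 0.77942 = 3.7724 W/m².
ΔF_B = 4.84 ln(646/283) = 4.84 × 0.82535 = 3.9947 W/m².
Difference: 3.7724 − 3.9947 = -0.2223 W/m².
(Equivalently, ΔF_A − ΔF_B = 4.84 ln(617/646) = 4.84 × -0.04593 = -0.2223 W/m².)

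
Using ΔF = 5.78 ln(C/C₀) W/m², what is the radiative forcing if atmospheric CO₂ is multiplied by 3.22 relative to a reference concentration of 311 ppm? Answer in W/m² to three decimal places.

ΔF = 6.759 W/m²

ΔF = 5.78 × ln(3.22) = 5.78 × 1.16938 = 6.7590 W/m².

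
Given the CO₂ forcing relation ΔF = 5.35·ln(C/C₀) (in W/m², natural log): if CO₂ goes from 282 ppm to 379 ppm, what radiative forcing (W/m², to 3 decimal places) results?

ΔF = 1.582 W/m²

CO₂: 5.35 × ln(379/282) = 5.35 × ln(1.34397) = 5.35 × 0.29563 = 1.5816 W/m².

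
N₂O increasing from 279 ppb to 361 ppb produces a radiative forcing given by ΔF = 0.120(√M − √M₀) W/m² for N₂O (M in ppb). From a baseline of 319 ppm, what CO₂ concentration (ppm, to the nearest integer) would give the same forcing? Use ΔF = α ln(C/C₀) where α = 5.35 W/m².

N₂O forcing: 0.120 × (√361 − √279) = 0.120 × (19.0000 − 16.7033) = 0.120 × 2.2967 = 0.27560 W/m².
Set 5.35 ln(C/319) = 0.27560: ln(C/319) = 0.27560/5.35 = 0.05151, so C = 319 × e^0.05151 = 319 × 1.05286 = 335.86 ppm.

C ≈ 336 ppm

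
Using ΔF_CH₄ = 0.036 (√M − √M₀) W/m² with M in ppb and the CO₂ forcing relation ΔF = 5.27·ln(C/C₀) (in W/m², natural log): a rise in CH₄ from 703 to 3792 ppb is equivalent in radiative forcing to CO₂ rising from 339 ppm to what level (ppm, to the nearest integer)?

C ≈ 431 ppm

CH₄ forcing: 0.036 × (√3792 − √703) = 0.036 × (61.5792 − 26.5141) = 0.036 × 35.0651 = 1.26234 W/m².
Set 5.27 ln(C/339) = 1.26234: ln(C/339) = 1.26234/5.27 = 0.23953, so C = 339 × e^0.23953 = 339 × 1.27065 = 430.75 ppm.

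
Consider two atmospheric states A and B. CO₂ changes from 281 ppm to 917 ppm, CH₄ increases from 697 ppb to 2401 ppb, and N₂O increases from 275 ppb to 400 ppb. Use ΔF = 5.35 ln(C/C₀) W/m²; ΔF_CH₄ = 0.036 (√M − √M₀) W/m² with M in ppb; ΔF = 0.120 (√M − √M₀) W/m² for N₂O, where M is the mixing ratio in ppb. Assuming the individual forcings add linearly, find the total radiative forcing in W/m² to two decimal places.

CO₂: 5.35 × ln(917/281) = 5.35 × ln(3.26335) = 5.35 × 1.18275 = 6.3277 W/m².
CH₄: 0.036 × (√2401 − √697) = 0.036 × (49.0000 − 26.4008) = 0.036 × 22.5992 = 0.8136 W/m².
N₂O: 0.120 × (√400 − √275) = 0.120 × (20.0000 − 16.5831) = 0.120 × 3.4169 = 0.4100 W/m².
Total ΔF = 6.3277 + 0.8136 + 0.4100 = 7.5513 W/m².

ΔF = 7.55 W/m²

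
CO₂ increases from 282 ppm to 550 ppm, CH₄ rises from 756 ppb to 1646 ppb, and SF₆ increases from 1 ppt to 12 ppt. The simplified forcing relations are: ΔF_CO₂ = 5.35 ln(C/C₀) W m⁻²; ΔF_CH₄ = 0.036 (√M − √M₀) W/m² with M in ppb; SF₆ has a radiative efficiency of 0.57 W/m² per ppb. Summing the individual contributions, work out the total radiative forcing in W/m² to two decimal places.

ΔF = 4.05 W/m²

CO₂: 5.35 × ln(550/282) = 5.35 × ln(1.95035) = 5.35 × 0.66801 = 3.5739 W/m².
CH₄: 0.036 × (√1646 − √756) = 0.036 × (40.5709 − 27.4955) = 0.036 × 13.0754 = 0.4707 W/m².
SF₆: Δ = 12 − 1 = 11 ppt = 0.011 ppb; ΔF = 0.57 × 0.011 = 0.0063 W/m².
Total ΔF = 3.5739 + 0.4707 + 0.0063 = 4.0509 W/m².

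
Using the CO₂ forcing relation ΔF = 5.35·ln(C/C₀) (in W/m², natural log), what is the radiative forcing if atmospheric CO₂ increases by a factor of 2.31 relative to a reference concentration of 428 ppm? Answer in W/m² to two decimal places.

ΔF = 4.48 W/m²

ΔF = 5.35 × ln(2.31) = 5.35 × 0.83725 = 4.4793 W/m².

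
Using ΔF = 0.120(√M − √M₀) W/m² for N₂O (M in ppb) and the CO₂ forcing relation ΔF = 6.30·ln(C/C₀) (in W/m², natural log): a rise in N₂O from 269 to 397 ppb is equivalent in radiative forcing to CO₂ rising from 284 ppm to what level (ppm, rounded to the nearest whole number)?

C ≈ 304 ppm

N₂O forcing: 0.120 × (√397 − √269) = 0.120 × (19.9249 − 16.4012) = 0.120 × 3.5237 = 0.42284 W/m².
Set 6.30 ln(C/284) = 0.42284: ln(C/284) = 0.42284/6.30 = 0.06712, so C = 284 × e^0.06712 = 284 × 1.06942 = 303.72 ppm.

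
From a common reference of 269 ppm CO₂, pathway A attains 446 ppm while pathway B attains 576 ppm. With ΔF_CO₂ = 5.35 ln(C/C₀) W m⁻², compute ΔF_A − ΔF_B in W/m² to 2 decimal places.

ΔF_A = 5.35 ln(446/269) = 5.35 × 0.50561 = 2.7050 W/m².
ΔF_B = 5.35 ln(576/269) = 5.35 × 0.76140 = 4.0735 W/m².
Difference: 2.7050 − 4.0735 = -1.3685 W/m².
(Equivalently, ΔF_A − ΔF_B = 5.35 ln(446/576) = 5.35 × -0.25579 = -1.3685 W/m².)

ΔF_A − ΔF_B = -1.37 W/m²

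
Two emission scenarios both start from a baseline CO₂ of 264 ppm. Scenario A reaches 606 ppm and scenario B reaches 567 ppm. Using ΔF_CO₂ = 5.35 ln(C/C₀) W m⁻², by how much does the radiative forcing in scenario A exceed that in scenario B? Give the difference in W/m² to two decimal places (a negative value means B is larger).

ΔF_A − ΔF_B = 0.36 W/m²

ΔF_A = 5.35 ln(606/264) = 5.35 × 0.83093 = 4.4455 W/m².
ΔF_B = 5.35 ln(567/264) = 5.35 × 0.76441 = 4.0896 W/m².
Difference: 4.4455 − 4.0896 = 0.3559 W/m².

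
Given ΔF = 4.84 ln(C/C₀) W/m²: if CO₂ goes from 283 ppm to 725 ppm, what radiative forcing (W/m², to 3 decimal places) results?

ΔF = 4.553 W/m²

CO₂: 4.84 × ln(725/283) = 4.84 × ln(2.56184) = 4.84 × 0.94073 = 4.5531 W/m².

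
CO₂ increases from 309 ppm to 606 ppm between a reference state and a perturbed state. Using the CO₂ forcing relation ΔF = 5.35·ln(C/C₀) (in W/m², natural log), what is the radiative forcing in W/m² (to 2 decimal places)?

CO₂: 5.35 × ln(606/309) = 5.35 × ln(1.96117) = 5.35 × 0.67354 = 3.6034 W/m².

ΔF = 3.60 W/m²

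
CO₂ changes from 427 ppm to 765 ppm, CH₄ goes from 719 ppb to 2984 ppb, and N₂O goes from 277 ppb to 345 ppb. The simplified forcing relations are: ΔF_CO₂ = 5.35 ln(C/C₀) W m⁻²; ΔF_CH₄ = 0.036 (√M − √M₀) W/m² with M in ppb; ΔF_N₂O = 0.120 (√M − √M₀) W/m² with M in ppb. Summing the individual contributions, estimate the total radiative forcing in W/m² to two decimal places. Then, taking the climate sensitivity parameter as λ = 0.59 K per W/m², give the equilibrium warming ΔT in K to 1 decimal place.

CO₂: 5.35 × ln(765/427) = 5.35 × ln(1.79157) = 5.35 × 0.58309 = 3.1195 W/m².
CH₄: 0.036 × (√2984 − √719) = 0.036 × (54.6260 − 26.8142) = 0.036 × 27.8118 = 1.0012 W/m².
N₂O: 0.120 × (√345 − √277) = 0.120 × (18.5742 − 16.6433) = 0.120 × 1.9309 = 0.2317 W/m².
Total ΔF = 3.1195 + 1.0012 + 0.2317 = 4.3524 W/m².
ΔT = λ ΔF = 0.59 × 4.35 = 2.5665 K.

ΔF = 4.35 W/m²; ΔT = 2.6 K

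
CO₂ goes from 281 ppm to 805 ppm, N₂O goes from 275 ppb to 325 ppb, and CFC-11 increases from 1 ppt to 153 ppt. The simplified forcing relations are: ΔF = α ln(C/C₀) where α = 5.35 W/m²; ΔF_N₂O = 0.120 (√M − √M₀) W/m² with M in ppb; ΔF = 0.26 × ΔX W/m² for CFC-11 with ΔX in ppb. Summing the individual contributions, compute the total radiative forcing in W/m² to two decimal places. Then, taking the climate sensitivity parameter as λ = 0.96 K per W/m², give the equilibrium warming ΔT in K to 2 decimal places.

ΔF = 5.84 W/m²; ΔT = 5.61 K

CO₂: 5.35 × ln(805/281) = 5.35 × ln(2.86477) = 5.35 × 1.05249 = 5.6308 W/m².
N₂O: 0.120 × (√325 − √275) = 0.120 × (18.0278 − 16.5831) = 0.120 × 1.4447 = 0.1734 W/m².
CFC-11: Δ = 153 − 1 = 152 ppt = 0.152 ppb; ΔF = 0.26 × 0.152 = 0.0395 W/m².
Total ΔF = 5.6308 + 0.1734 + 0.0395 = 5.8437 W/m².
ΔT = λ ΔF = 0.96 × 5.84 = 5.6064 K.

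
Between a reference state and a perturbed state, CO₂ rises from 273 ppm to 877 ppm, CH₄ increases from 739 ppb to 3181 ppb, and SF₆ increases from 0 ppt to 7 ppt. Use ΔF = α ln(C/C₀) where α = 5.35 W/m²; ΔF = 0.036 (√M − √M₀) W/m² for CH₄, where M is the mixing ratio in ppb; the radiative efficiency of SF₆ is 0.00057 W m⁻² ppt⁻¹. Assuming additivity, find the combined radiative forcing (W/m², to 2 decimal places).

ΔF = 7.30 W/m²

CO₂: 5.35 × ln(877/273) = 5.35 × ln(3.21245) = 5.35 × 1.16703 = 6.2436 W/m².
CH₄: 0.036 × (√3181 − √739) = 0.036 × (56.4004 − 27.1846) = 0.036 × 29.2158 = 1.0518 W/m².
SF₆: ΔF = 0.00057 × (7 − 0) = 0.00057 × 7 = 0.0040 W/m².
Total ΔF = 6.2436 + 1.0518 + 0.0040 = 7.2994 W/m².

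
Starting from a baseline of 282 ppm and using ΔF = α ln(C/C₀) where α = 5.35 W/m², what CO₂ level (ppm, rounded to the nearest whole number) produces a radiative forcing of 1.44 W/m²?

C ≈ 369 ppm

Set 5.35 ln(C/282) = 1.44, so ln(C/282) = 1.44/5.35 = 0.26916.
Then C/282 = e^0.26916 = 1.30886, giving C = 282 × 1.30886 = 369.10 ppm.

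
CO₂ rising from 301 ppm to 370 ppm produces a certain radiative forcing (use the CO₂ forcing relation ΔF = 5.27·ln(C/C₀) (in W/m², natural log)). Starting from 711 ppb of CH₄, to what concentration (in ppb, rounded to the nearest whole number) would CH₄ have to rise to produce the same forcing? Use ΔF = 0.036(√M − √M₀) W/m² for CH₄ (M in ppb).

CO₂ forcing: 5.27 × ln(370/301) = 5.27 × 0.206393 = 1.08769 W/m².
Set 0.036(√M − √711) = 1.08769: √M = 1.08769/0.036 + √711 = 30.2136 + 26.6646 = 56.8782.
M = (56.8782)² = 3235.13 ppb.

M ≈ 3235 ppb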